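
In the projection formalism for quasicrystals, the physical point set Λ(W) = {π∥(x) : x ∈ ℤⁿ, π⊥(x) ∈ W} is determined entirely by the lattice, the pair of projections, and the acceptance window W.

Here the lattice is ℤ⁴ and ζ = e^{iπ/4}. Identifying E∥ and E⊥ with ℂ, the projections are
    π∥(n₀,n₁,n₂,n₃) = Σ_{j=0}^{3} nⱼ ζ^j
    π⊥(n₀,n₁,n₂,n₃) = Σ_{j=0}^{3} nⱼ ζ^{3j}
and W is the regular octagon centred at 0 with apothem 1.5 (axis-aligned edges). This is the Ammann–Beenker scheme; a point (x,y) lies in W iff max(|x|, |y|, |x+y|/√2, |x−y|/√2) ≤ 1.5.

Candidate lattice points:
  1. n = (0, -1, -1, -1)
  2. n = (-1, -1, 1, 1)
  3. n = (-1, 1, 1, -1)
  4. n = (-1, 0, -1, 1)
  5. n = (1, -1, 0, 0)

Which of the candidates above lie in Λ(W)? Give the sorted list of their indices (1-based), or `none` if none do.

1, 2

Internal map: ζ^{3j} for j=0..3 gives (1,0), (−√2/2,√2/2), (0,−1), (√2/2,√2/2).
#1 (0, -1, -1, -1): internal (0.00000, -0.41421); octagon support 0.41421 vs apothem 1.5 → ∈ W
#2 (-1, -1, 1, 1): internal (0.41421, -1.00000); octagon support 1.00000 vs apothem 1.5 → ∈ W
#3 (-1, 1, 1, -1): internal (-2.41421, -1.00000); octagon support 2.41421 vs apothem 1.5 → ∉ W
#4 (-1, 0, -1, 1): internal (-0.29289, 1.70711); octagon support 1.70711 vs apothem 1.5 → ∉ W
#5 (1, -1, 0, 0): internal (1.70711, -0.70711); octagon support 1.70711 vs apothem 1.5 → ∉ W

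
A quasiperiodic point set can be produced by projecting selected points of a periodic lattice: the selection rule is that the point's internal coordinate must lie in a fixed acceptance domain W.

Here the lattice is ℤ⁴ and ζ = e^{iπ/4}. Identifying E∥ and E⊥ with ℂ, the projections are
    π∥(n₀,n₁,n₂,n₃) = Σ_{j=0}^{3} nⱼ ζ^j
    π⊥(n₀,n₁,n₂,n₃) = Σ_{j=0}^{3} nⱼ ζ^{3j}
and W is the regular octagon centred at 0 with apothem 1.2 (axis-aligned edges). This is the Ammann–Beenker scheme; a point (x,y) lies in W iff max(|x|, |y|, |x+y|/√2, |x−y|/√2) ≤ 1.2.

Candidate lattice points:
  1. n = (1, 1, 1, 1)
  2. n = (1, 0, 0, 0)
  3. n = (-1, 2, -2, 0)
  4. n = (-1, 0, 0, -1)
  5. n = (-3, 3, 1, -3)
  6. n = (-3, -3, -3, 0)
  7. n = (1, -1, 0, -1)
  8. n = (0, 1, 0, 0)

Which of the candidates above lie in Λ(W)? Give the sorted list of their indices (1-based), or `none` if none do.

1, 2, 8

With ζ = e^{iπ/4} the internal vectors are ζ^0,ζ^3,ζ^6,ζ^9.
#1 (1, 1, 1, 1): internal (1.0000, 0.4142); octagon support 1.0000 vs apothem 1.2 → ∈ W
#2 (1, 0, 0, 0): internal (1.0000, 0.0000); octagon support 1.0000 vs apothem 1.2 → ∈ W
#3 (-1, 2, -2, 0): internal (-2.4142, 3.4142); octagon support 4.1213 vs apothem 1.2 → ∉ W
#4 (-1, 0, 0, -1): internal (-1.7071, -0.7071); octagon support 1.7071 vs apothem 1.2 → ∉ W
#5 (-3, 3, 1, -3): internal (-7.2426, -1.0000); octagon support 7.2426 vs apothem 1.2 → ∉ W
#6 (-3, -3, -3, 0): internal (-0.8787, 0.8787); octagon support 1.2426 vs apothem 1.2 → ∉ W
#7 (1, -1, 0, -1): internal (1.0000, -1.4142); octagon support 1.7071 vs apothem 1.2 → ∉ W
#8 (0, 1, 0, 0): internal (-0.7071, 0.7071); octagon support 1.0000 vs apothem 1.2 → ∈ W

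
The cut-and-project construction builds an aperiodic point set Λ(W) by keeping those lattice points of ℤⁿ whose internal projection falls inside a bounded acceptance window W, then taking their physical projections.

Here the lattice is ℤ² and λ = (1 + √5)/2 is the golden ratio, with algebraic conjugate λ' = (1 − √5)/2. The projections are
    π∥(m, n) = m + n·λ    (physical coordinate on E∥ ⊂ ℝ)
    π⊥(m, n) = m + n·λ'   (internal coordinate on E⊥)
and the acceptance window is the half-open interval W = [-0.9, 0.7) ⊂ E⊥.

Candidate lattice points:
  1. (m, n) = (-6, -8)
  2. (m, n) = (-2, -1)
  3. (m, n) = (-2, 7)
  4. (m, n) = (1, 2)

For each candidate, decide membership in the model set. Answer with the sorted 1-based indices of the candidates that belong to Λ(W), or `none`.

4

λ' = (1−√5)/2 ≈ -0.6180.
candidate 1: (m,n)=(-6,-8) → π∥ = -6-8·λ ≈ -18.9443, π⊥ = -6-8·λ' ≈ -1.0557 ∉ [-0.9, 0.7) ⇒ out
candidate 2: (m,n)=(-2,-1) → π∥ = -2-1·λ ≈ -3.6180, π⊥ = -2-1·λ' ≈ -1.3820 ∉ [-0.9, 0.7) ⇒ out
candidate 3: (m,n)=(-2,7) → π∥ = -2+7·λ ≈ 9.3262, π⊥ = -2+7·λ' ≈ -6.3262 ∉ [-0.9, 0.7) ⇒ out
candidate 4: (m,n)=(1,2) → π∥ = 1+2·λ ≈ 4.2361, π⊥ = 1+2·λ' ≈ -0.2361 ∈ [-0.9, 0.7) ⇒ IN Λ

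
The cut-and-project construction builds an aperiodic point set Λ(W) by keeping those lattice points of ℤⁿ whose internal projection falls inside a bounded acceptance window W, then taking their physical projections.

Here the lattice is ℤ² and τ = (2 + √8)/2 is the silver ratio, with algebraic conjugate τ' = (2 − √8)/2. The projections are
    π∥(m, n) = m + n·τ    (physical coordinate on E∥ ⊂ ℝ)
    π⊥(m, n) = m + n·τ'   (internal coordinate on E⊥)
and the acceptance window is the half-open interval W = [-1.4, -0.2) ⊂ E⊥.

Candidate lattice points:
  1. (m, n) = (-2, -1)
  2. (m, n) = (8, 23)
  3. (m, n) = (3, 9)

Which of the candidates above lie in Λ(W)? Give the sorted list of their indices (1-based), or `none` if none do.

Compute τ' = (2−√8)/2 = -0.4142, so π⊥(m,n) = m -0.4142·n.
#1 (-2,-1): internal coord -2 + (-1)·τ' = -1.5858; -1.5858 ∉ [-1.4, -0.2) → out
#2 (8,23): internal coord 8 + (23)·τ' = -1.5269; -1.5269 ∉ [-1.4, -0.2) → out
#3 (3,9): internal coord 3 + (9)·τ' = -0.7279; -0.7279 ∈ [-1.4, -0.2) → IN Λ

3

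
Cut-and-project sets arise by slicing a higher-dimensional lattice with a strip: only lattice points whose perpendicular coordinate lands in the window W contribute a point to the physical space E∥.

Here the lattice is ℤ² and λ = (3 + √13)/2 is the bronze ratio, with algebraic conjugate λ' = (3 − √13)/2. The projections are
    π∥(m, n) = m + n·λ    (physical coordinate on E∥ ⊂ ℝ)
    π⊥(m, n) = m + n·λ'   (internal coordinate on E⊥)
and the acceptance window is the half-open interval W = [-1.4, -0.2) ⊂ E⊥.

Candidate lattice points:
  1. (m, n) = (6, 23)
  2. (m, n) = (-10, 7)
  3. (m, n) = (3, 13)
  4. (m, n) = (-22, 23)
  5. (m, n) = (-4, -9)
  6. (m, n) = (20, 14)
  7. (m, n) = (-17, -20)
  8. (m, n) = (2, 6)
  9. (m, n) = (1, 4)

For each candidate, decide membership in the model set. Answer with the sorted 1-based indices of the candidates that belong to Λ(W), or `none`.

1, 3, 5, 9

Numerically λ ≈ 3.3028 and λ' = −1/λ ≈ -0.3028.
#1 (6,23): internal coord 6 + (23)·λ' = -0.9638; -0.9638 ∈ [-1.4, -0.2) → IN Λ
#2 (-10,7): internal coord -10 + (7)·λ' = -12.1194; -12.1194 ∉ [-1.4, -0.2) → out
#3 (3,13): internal coord 3 + (13)·λ' = -0.9361; -0.9361 ∈ [-1.4, -0.2) → IN Λ
#4 (-22,23): internal coord -22 + (23)·λ' = -28.9638; -28.9638 ∉ [-1.4, -0.2) → out
#5 (-4,-9): internal coord -4 + (-9)·λ' = -1.2750; -1.2750 ∈ [-1.4, -0.2) → IN Λ
#6 (20,14): internal coord 20 + (14)·λ' = +15.7611; +15.7611 ∉ [-1.4, -0.2) → out
#7 (-17,-20): internal coord -17 + (-20)·λ' = -10.9445; -10.9445 ∉ [-1.4, -0.2) → out
#8 (2,6): internal coord 2 + (6)·λ' = +0.1833; +0.1833 ∉ [-1.4, -0.2) → out
#9 (1,4): internal coord 1 + (4)·λ' = -0.2111; -0.2111 ∈ [-1.4, -0.2) → IN Λ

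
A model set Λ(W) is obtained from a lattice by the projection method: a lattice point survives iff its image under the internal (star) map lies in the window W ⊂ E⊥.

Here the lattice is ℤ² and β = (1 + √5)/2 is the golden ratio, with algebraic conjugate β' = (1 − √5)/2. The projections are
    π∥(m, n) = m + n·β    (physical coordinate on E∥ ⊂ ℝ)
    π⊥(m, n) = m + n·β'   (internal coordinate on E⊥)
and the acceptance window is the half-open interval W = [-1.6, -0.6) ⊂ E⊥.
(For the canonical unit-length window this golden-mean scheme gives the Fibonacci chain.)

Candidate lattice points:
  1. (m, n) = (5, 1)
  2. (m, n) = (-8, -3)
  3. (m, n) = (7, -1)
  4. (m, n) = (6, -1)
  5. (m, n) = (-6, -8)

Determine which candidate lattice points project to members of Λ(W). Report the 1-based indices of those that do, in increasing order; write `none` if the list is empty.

5

β' = (1−√5)/2 ≈ -0.6180.
[1] lift (5,1): star map gives 4.3820; window check -1.6 ≤ 4.3820 < -0.6 is false → out
[2] lift (-8,-3): star map gives -6.1459; window check -1.6 ≤ -6.1459 < -0.6 is false → out
[3] lift (7,-1): star map gives 7.6180; window check -1.6 ≤ 7.6180 < -0.6 is false → out
[4] lift (6,-1): star map gives 6.6180; window check -1.6 ≤ 6.6180 < -0.6 is false → out
[5] lift (-6,-8): star map gives -1.0557; window check -1.6 ≤ -1.0557 < -0.6 is true → IN Λ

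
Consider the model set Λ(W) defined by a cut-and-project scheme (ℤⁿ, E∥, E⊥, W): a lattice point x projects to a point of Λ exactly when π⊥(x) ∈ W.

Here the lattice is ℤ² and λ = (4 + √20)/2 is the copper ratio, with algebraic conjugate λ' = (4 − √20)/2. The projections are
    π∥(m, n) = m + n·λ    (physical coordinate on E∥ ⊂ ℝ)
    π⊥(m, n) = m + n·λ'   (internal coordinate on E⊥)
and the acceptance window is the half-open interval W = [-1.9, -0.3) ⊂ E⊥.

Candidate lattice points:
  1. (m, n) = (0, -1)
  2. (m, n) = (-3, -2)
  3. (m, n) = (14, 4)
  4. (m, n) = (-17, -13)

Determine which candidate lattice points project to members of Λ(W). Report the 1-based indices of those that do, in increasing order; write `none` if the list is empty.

Numerically λ ≈ 4.23607 and λ' = −1/λ ≈ -0.23607.
[1] lift (0,-1): star map gives 0.23607; window check -1.9 ≤ 0.23607 < -0.3 is false → out
[2] lift (-3,-2): star map gives -2.52786; window check -1.9 ≤ -2.52786 < -0.3 is false → out
[3] lift (14,4): star map gives 13.05573; window check -1.9 ≤ 13.05573 < -0.3 is false → out
[4] lift (-17,-13): star map gives -13.93112; window check -1.9 ≤ -13.93112 < -0.3 is false → out

none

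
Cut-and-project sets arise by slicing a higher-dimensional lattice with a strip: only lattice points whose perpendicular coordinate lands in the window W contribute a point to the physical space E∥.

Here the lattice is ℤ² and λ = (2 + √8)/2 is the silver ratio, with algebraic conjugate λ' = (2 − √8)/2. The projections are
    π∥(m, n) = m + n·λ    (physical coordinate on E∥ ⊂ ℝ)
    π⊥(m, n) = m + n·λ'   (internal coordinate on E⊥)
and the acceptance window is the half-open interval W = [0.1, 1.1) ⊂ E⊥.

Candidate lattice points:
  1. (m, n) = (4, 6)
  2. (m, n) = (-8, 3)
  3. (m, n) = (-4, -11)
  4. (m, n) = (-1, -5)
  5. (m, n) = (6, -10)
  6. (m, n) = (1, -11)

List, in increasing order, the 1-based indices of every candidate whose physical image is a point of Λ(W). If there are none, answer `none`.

3, 4

Compute λ' = (2−√8)/2 = -0.41421, so π⊥(m,n) = m -0.41421·n.
candidate 1: (m,n)=(4,6) → π∥ = 4+6·λ ≈ 18.48528, π⊥ = 4+6·λ' ≈ 1.51472 ∉ [0.1, 1.1) ⇒ out
candidate 2: (m,n)=(-8,3) → π∥ = -8+3·λ ≈ -0.75736, π⊥ = -8+3·λ' ≈ -9.24264 ∉ [0.1, 1.1) ⇒ out
candidate 3: (m,n)=(-4,-11) → π∥ = -4-11·λ ≈ -30.55635, π⊥ = -4-11·λ' ≈ 0.55635 ∈ [0.1, 1.1) ⇒ IN Λ
candidate 4: (m,n)=(-1,-5) → π∥ = -1-5·λ ≈ -13.07107, π⊥ = -1-5·λ' ≈ 1.07107 ∈ [0.1, 1.1) ⇒ IN Λ
candidate 5: (m,n)=(6,-10) → π∥ = 6-10·λ ≈ -18.14214, π⊥ = 6-10·λ' ≈ 10.14214 ∉ [0.1, 1.1) ⇒ out
candidate 6: (m,n)=(1,-11) → π∥ = 1-11·λ ≈ -25.55635, π⊥ = 1-11·λ' ≈ 5.55635 ∉ [0.1, 1.1) ⇒ out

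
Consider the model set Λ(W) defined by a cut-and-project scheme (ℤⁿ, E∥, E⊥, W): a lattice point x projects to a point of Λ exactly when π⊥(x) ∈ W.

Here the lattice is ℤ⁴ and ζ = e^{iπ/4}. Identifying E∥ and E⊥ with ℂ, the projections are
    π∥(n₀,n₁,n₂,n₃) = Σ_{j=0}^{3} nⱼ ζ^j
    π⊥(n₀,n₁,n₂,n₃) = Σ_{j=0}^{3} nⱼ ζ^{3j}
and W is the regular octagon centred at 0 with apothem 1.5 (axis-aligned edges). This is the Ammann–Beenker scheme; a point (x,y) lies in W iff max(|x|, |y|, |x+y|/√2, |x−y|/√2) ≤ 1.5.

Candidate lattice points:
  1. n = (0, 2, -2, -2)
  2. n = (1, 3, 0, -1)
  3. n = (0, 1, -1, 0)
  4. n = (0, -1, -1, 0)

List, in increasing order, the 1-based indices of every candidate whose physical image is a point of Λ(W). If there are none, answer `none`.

π⊥(n) = n₀ + n₁ζ³ + n₂ζ⁶ + n₃ζ⁹ where ζ = e^{iπ/4}.
candidate 1: n = (0, 2, -2, -2) → π⊥ ≈ (-2.82843, +2.00000); max(|x|,|y|,|x±y|/√2) = 3.41421 > 1.5 ⇒ ∉ W
candidate 2: n = (1, 3, 0, -1) → π⊥ ≈ (-1.82843, +1.41421); max(|x|,|y|,|x±y|/√2) = 2.29289 > 1.5 ⇒ ∉ W
candidate 3: n = (0, 1, -1, 0) → π⊥ ≈ (-0.70711, +1.70711); max(|x|,|y|,|x±y|/√2) = 1.70711 > 1.5 ⇒ ∉ W
candidate 4: n = (0, -1, -1, 0) → π⊥ ≈ (+0.70711, +0.29289); max(|x|,|y|,|x±y|/√2) = 0.70711 ≤ 1.5 ⇒ ∈ W

4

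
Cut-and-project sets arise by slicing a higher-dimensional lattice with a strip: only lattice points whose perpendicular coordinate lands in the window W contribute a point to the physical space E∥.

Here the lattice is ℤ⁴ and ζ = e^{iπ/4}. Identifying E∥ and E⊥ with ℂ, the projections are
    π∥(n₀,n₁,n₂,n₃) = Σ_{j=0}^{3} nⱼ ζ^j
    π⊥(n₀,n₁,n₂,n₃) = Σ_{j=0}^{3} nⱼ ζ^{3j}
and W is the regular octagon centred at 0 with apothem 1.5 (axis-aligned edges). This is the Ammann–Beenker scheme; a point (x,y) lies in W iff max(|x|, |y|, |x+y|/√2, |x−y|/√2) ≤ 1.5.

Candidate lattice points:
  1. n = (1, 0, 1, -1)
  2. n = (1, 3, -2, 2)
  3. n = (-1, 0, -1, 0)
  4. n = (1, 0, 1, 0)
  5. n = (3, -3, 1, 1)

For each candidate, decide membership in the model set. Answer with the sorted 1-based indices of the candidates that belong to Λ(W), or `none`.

Internal map: ζ^{3j} for j=0..3 gives (1,0), (−√2/2,√2/2), (0,−1), (√2/2,√2/2).
candidate 1: n = (1, 0, 1, -1) → π⊥ ≈ (+0.2929, -1.7071); max(|x|,|y|,|x±y|/√2) = 1.7071 > 1.5 ⇒ ∉ W
candidate 2: n = (1, 3, -2, 2) → π⊥ ≈ (+0.2929, +5.5355); max(|x|,|y|,|x±y|/√2) = 5.5355 > 1.5 ⇒ ∉ W
candidate 3: n = (-1, 0, -1, 0) → π⊥ ≈ (-1.0000, +1.0000); max(|x|,|y|,|x±y|/√2) = 1.4142 ≤ 1.5 ⇒ ∈ W
candidate 4: n = (1, 0, 1, 0) → π⊥ ≈ (+1.0000, -1.0000); max(|x|,|y|,|x±y|/√2) = 1.4142 ≤ 1.5 ⇒ ∈ W
candidate 5: n = (3, -3, 1, 1) → π⊥ ≈ (+5.8284, -2.4142); max(|x|,|y|,|x±y|/√2) = 5.8284 > 1.5 ⇒ ∉ W

3, 4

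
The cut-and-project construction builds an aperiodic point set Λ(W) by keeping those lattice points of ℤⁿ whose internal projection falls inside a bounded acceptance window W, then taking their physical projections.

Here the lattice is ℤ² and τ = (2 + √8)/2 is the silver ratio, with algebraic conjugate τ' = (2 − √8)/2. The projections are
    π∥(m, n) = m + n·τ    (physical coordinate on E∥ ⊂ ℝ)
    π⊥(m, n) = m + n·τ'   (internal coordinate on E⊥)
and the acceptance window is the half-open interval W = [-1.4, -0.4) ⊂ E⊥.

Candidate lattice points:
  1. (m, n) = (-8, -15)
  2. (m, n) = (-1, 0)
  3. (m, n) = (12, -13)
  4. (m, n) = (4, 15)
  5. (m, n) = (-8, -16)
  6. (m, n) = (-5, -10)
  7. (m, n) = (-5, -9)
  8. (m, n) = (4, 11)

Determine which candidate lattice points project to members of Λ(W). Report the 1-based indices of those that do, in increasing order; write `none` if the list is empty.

2, 5, 6, 7, 8

τ' = (2−√8)/2 ≈ -0.41421.
#1 (-8,-15): internal coord -8 + (-15)·τ' = -1.78680; -1.78680 ∉ [-1.4, -0.4) → out
#2 (-1,0): internal coord -1 + (0)·τ' = -1.00000; -1.00000 ∈ [-1.4, -0.4) → IN Λ
#3 (12,-13): internal coord 12 + (-13)·τ' = +17.38478; +17.38478 ∉ [-1.4, -0.4) → out
#4 (4,15): internal coord 4 + (15)·τ' = -2.21320; -2.21320 ∉ [-1.4, -0.4) → out
#5 (-8,-16): internal coord -8 + (-16)·τ' = -1.37258; -1.37258 ∈ [-1.4, -0.4) → IN Λ
#6 (-5,-10): internal coord -5 + (-10)·τ' = -0.85786; -0.85786 ∈ [-1.4, -0.4) → IN Λ
#7 (-5,-9): internal coord -5 + (-9)·τ' = -1.27208; -1.27208 ∈ [-1.4, -0.4) → IN Λ
#8 (4,11): internal coord 4 + (11)·τ' = -0.55635; -0.55635 ∈ [-1.4, -0.4) → IN Λ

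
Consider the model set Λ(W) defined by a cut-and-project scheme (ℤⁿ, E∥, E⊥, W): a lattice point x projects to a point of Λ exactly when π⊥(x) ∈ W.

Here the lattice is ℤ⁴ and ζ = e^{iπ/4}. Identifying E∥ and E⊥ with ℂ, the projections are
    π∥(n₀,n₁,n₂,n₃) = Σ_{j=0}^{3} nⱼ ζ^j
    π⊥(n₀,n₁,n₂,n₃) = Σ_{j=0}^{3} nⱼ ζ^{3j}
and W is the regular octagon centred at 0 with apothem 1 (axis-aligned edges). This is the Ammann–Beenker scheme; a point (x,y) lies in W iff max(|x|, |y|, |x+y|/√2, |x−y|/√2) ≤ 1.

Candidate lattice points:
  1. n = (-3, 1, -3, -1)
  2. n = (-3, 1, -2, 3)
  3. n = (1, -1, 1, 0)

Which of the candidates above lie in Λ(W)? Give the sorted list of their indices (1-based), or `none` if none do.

none

Internal map: ζ^{3j} for j=0..3 gives (1,0), (−√2/2,√2/2), (0,−1), (√2/2,√2/2).
candidate 1: n = (-3, 1, -3, -1) → π⊥ ≈ (-4.41421, +3.00000); max(|x|,|y|,|x±y|/√2) = 5.24264 > 1 ⇒ ∉ W
candidate 2: n = (-3, 1, -2, 3) → π⊥ ≈ (-1.58579, +4.82843); max(|x|,|y|,|x±y|/√2) = 4.82843 > 1 ⇒ ∉ W
candidate 3: n = (1, -1, 1, 0) → π⊥ ≈ (+1.70711, -1.70711); max(|x|,|y|,|x±y|/√2) = 2.41421 > 1 ⇒ ∉ W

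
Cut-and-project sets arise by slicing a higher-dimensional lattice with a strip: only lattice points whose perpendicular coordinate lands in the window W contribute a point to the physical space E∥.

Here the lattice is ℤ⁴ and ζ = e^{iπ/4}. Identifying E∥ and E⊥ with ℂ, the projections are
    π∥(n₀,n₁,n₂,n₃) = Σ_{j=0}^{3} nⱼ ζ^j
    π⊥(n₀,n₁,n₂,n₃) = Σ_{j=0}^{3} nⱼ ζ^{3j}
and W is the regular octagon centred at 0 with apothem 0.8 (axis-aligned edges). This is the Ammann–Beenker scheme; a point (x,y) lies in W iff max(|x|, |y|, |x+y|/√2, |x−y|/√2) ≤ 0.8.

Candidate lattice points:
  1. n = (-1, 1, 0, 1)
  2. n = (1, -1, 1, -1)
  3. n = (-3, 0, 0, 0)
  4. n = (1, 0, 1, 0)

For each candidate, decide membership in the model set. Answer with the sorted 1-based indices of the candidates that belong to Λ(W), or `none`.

π⊥(n) = n₀ + n₁ζ³ + n₂ζ⁶ + n₃ζ⁹ where ζ = e^{iπ/4}.
candidate 1: n = (-1, 1, 0, 1) → π⊥ ≈ (-1.0000, +1.4142); max(|x|,|y|,|x±y|/√2) = 1.7071 > 0.8 ⇒ ∉ W
candidate 2: n = (1, -1, 1, -1) → π⊥ ≈ (+1.0000, -2.4142); max(|x|,|y|,|x±y|/√2) = 2.4142 > 0.8 ⇒ ∉ W
candidate 3: n = (-3, 0, 0, 0) → π⊥ ≈ (-3.0000, +0.0000); max(|x|,|y|,|x±y|/√2) = 3.0000 > 0.8 ⇒ ∉ W
candidate 4: n = (1, 0, 1, 0) → π⊥ ≈ (+1.0000, -1.0000); max(|x|,|y|,|x±y|/√2) = 1.4142 > 0.8 ⇒ ∉ W

none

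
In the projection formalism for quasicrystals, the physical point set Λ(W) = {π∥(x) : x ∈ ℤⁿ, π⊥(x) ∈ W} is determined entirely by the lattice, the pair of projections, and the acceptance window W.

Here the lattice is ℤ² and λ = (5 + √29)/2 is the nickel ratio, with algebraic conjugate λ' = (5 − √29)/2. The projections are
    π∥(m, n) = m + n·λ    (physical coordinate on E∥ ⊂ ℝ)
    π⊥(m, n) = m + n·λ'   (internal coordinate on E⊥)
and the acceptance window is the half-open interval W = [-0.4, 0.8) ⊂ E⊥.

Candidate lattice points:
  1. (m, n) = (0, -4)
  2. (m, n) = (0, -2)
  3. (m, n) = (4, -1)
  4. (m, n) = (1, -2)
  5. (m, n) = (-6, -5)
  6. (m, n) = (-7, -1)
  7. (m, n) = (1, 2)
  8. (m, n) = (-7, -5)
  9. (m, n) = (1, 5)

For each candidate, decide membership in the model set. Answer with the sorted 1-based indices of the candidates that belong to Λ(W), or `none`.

Compute λ' = (5−√29)/2 = -0.19258, so π⊥(m,n) = m -0.19258·n.
[1] lift (0,-4): star map gives 0.77033; window check -0.4 ≤ 0.77033 < 0.8 is true → IN Λ
[2] lift (0,-2): star map gives 0.38516; window check -0.4 ≤ 0.38516 < 0.8 is true → IN Λ
[3] lift (4,-1): star map gives 4.19258; window check -0.4 ≤ 4.19258 < 0.8 is false → out
[4] lift (1,-2): star map gives 1.38516; window check -0.4 ≤ 1.38516 < 0.8 is false → out
[5] lift (-6,-5): star map gives -5.03709; window check -0.4 ≤ -5.03709 < 0.8 is false → out
[6] lift (-7,-1): star map gives -6.80742; window check -0.4 ≤ -6.80742 < 0.8 is false → out
[7] lift (1,2): star map gives 0.61484; window check -0.4 ≤ 0.61484 < 0.8 is true → IN Λ
[8] lift (-7,-5): star map gives -6.03709; window check -0.4 ≤ -6.03709 < 0.8 is false → out
[9] lift (1,5): star map gives 0.03709; window check -0.4 ≤ 0.03709 < 0.8 is true → IN Λ

1, 2, 7, 9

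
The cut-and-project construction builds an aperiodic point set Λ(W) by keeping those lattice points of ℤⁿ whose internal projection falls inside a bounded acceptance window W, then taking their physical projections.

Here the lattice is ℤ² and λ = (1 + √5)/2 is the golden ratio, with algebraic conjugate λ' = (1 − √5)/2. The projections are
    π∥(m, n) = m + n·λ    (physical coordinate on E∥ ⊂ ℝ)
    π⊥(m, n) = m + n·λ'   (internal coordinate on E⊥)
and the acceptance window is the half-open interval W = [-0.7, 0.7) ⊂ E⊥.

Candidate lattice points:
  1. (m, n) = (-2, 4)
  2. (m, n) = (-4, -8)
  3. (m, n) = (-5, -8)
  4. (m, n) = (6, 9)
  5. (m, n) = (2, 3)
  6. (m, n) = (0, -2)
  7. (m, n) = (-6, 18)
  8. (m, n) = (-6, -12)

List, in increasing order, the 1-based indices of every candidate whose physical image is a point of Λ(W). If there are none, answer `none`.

3, 4, 5

λ' = (1−√5)/2 ≈ -0.6180.
[1] lift (-2,4): star map gives -4.4721; window check -0.7 ≤ -4.4721 < 0.7 is false → out
[2] lift (-4,-8): star map gives 0.9443; window check -0.7 ≤ 0.9443 < 0.7 is false → out
[3] lift (-5,-8): star map gives -0.0557; window check -0.7 ≤ -0.0557 < 0.7 is true → IN Λ
[4] lift (6,9): star map gives 0.4377; window check -0.7 ≤ 0.4377 < 0.7 is true → IN Λ
[5] lift (2,3): star map gives 0.1459; window check -0.7 ≤ 0.1459 < 0.7 is true → IN Λ
[6] lift (0,-2): star map gives 1.2361; window check -0.7 ≤ 1.2361 < 0.7 is false → out
[7] lift (-6,18): star map gives -17.1246; window check -0.7 ≤ -17.1246 < 0.7 is false → out
[8] lift (-6,-12): star map gives 1.4164; window check -0.7 ≤ 1.4164 < 0.7 is false → out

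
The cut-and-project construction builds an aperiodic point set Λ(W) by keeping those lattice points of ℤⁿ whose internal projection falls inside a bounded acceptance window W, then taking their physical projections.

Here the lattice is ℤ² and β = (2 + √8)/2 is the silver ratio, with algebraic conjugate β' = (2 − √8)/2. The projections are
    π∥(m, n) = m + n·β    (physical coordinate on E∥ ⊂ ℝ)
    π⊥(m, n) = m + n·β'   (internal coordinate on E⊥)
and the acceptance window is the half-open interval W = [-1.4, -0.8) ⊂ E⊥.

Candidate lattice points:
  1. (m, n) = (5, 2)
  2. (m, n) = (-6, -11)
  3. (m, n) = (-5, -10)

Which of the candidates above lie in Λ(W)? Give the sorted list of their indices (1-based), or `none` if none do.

3

Compute β' = (2−√8)/2 = -0.414214, so π⊥(m,n) = m -0.414214·n.
candidate 1: (m,n)=(5,2) → π∥ = 5+2·β ≈ 9.828427, π⊥ = 5+2·β' ≈ 4.171573 ∉ [-1.4, -0.8) ⇒ out
candidate 2: (m,n)=(-6,-11) → π∥ = -6-11·β ≈ -32.556349, π⊥ = -6-11·β' ≈ -1.443651 ∉ [-1.4, -0.8) ⇒ out
candidate 3: (m,n)=(-5,-10) → π∥ = -5-10·β ≈ -29.142136, π⊥ = -5-10·β' ≈ -0.857864 ∈ [-1.4, -0.8) ⇒ IN Λ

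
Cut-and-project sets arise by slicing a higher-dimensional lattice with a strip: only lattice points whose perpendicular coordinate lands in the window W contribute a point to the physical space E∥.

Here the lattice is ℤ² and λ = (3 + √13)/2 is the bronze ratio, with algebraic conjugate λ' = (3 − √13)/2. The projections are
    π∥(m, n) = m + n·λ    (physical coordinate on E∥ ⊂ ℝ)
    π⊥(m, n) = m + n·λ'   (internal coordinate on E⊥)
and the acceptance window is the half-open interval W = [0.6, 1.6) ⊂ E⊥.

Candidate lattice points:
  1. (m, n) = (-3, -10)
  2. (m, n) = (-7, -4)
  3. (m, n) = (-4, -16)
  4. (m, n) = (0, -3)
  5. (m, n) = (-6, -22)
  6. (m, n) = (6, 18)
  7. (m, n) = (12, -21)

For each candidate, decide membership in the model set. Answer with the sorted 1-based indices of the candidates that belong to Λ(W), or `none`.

Numerically λ ≈ 3.30278 and λ' = −1/λ ≈ -0.30278.
#1 (-3,-10): internal coord -3 + (-10)·λ' = +0.02776; +0.02776 ∉ [0.6, 1.6) → out
#2 (-7,-4): internal coord -7 + (-4)·λ' = -5.78890; -5.78890 ∉ [0.6, 1.6) → out
#3 (-4,-16): internal coord -4 + (-16)·λ' = +0.84441; +0.84441 ∈ [0.6, 1.6) → IN Λ
#4 (0,-3): internal coord 0 + (-3)·λ' = +0.90833; +0.90833 ∈ [0.6, 1.6) → IN Λ
#5 (-6,-22): internal coord -6 + (-22)·λ' = +0.66106; +0.66106 ∈ [0.6, 1.6) → IN Λ
#6 (6,18): internal coord 6 + (18)·λ' = +0.55004; +0.55004 ∉ [0.6, 1.6) → out
#7 (12,-21): internal coord 12 + (-21)·λ' = +18.35829; +18.35829 ∉ [0.6, 1.6) → out

3, 4, 5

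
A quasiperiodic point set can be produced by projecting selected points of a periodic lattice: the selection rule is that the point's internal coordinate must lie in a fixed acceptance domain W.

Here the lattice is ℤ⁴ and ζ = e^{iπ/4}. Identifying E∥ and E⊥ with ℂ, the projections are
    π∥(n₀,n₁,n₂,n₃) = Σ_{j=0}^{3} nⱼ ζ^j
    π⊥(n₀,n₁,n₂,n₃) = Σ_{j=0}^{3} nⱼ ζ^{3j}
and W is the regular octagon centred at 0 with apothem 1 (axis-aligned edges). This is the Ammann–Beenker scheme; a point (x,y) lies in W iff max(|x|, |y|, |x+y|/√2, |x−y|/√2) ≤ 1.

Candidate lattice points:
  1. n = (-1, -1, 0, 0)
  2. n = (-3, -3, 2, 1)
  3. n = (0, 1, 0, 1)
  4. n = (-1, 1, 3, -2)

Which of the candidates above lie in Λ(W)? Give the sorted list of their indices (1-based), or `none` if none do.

With ζ = e^{iπ/4} the internal vectors are ζ^0,ζ^3,ζ^6,ζ^9.
#1 (-1, -1, 0, 0): internal (-0.29289, -0.70711); octagon support 0.70711 vs apothem 1 → ∈ W
#2 (-3, -3, 2, 1): internal (-0.17157, -3.41421); octagon support 3.41421 vs apothem 1 → ∉ W
#3 (0, 1, 0, 1): internal (0.00000, 1.41421); octagon support 1.41421 vs apothem 1 → ∉ W
#4 (-1, 1, 3, -2): internal (-3.12132, -3.70711); octagon support 4.82843 vs apothem 1 → ∉ W

1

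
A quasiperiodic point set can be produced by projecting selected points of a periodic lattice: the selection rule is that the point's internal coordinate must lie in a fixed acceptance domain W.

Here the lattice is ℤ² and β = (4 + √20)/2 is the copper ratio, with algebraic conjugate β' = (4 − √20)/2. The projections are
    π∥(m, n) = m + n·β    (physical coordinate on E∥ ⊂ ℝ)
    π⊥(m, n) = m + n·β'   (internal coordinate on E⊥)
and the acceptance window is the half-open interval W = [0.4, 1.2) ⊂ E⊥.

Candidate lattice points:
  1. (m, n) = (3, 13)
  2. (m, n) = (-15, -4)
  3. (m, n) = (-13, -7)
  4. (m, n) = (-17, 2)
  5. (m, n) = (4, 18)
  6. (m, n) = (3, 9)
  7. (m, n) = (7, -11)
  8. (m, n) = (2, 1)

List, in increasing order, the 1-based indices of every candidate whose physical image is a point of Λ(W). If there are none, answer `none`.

6

Compute β' = (4−√20)/2 = -0.236068, so π⊥(m,n) = m -0.236068·n.
candidate 1: (m,n)=(3,13) → π∥ = 3+13·β ≈ 58.068884, π⊥ = 3+13·β' ≈ -0.068884 ∉ [0.4, 1.2) ⇒ out
candidate 2: (m,n)=(-15,-4) → π∥ = -15-4·β ≈ -31.944272, π⊥ = -15-4·β' ≈ -14.055728 ∉ [0.4, 1.2) ⇒ out
candidate 3: (m,n)=(-13,-7) → π∥ = -13-7·β ≈ -42.652476, π⊥ = -13-7·β' ≈ -11.347524 ∉ [0.4, 1.2) ⇒ out
candidate 4: (m,n)=(-17,2) → π∥ = -17+2·β ≈ -8.527864, π⊥ = -17+2·β' ≈ -17.472136 ∉ [0.4, 1.2) ⇒ out
candidate 5: (m,n)=(4,18) → π∥ = 4+18·β ≈ 80.249224, π⊥ = 4+18·β' ≈ -0.249224 ∉ [0.4, 1.2) ⇒ out
candidate 6: (m,n)=(3,9) → π∥ = 3+9·β ≈ 41.124612, π⊥ = 3+9·β' ≈ 0.875388 ∈ [0.4, 1.2) ⇒ IN Λ
candidate 7: (m,n)=(7,-11) → π∥ = 7-11·β ≈ -39.596748, π⊥ = 7-11·β' ≈ 9.596748 ∉ [0.4, 1.2) ⇒ out
candidate 8: (m,n)=(2,1) → π∥ = 2+1·β ≈ 6.236068, π⊥ = 2+1·β' ≈ 1.763932 ∉ [0.4, 1.2) ⇒ out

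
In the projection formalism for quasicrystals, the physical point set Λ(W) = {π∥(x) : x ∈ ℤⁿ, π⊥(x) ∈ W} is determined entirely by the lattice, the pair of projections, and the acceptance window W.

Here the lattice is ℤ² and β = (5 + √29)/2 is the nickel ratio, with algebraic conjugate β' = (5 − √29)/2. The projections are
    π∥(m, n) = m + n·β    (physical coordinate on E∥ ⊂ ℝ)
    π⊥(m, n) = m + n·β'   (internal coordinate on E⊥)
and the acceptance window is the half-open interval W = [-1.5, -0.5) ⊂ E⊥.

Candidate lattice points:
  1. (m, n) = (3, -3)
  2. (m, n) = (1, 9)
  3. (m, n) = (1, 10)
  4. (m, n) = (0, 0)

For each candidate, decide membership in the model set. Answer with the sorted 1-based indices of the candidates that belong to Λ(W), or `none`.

Numerically β ≈ 5.192582 and β' = −1/β ≈ -0.192582.
candidate 1: (m,n)=(3,-3) → π∥ = 3-3·β ≈ -12.577747, π⊥ = 3-3·β' ≈ 3.577747 ∉ [-1.5, -0.5) ⇒ out
candidate 2: (m,n)=(1,9) → π∥ = 1+9·β ≈ 47.733242, π⊥ = 1+9·β' ≈ -0.733242 ∈ [-1.5, -0.5) ⇒ IN Λ
candidate 3: (m,n)=(1,10) → π∥ = 1+10·β ≈ 52.925824, π⊥ = 1+10·β' ≈ -0.925824 ∈ [-1.5, -0.5) ⇒ IN Λ
candidate 4: (m,n)=(0,0) → π∥ = 0+0·β ≈ 0.000000, π⊥ = 0+0·β' ≈ 0.000000 ∉ [-1.5, -0.5) ⇒ out

2, 3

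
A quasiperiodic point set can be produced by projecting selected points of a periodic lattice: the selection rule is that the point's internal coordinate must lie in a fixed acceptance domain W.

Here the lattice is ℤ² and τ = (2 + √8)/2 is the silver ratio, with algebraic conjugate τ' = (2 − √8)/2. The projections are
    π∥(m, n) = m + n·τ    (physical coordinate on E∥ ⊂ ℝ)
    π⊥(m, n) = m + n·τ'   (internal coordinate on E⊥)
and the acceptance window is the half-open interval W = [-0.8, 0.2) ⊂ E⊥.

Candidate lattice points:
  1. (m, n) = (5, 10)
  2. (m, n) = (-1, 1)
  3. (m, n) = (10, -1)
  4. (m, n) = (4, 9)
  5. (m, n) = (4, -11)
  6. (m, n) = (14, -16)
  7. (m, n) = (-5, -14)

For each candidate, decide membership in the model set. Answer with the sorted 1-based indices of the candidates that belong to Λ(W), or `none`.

none

Compute τ' = (2−√8)/2 = -0.4142, so π⊥(m,n) = m -0.4142·n.
[1] lift (5,10): star map gives 0.8579; window check -0.8 ≤ 0.8579 < 0.2 is false → out
[2] lift (-1,1): star map gives -1.4142; window check -0.8 ≤ -1.4142 < 0.2 is false → out
[3] lift (10,-1): star map gives 10.4142; window check -0.8 ≤ 10.4142 < 0.2 is false → out
[4] lift (4,9): star map gives 0.2721; window check -0.8 ≤ 0.2721 < 0.2 is false → out
[5] lift (4,-11): star map gives 8.5563; window check -0.8 ≤ 8.5563 < 0.2 is false → out
[6] lift (14,-16): star map gives 20.6274; window check -0.8 ≤ 20.6274 < 0.2 is false → out
[7] lift (-5,-14): star map gives 0.7990; window check -0.8 ≤ 0.7990 < 0.2 is false → out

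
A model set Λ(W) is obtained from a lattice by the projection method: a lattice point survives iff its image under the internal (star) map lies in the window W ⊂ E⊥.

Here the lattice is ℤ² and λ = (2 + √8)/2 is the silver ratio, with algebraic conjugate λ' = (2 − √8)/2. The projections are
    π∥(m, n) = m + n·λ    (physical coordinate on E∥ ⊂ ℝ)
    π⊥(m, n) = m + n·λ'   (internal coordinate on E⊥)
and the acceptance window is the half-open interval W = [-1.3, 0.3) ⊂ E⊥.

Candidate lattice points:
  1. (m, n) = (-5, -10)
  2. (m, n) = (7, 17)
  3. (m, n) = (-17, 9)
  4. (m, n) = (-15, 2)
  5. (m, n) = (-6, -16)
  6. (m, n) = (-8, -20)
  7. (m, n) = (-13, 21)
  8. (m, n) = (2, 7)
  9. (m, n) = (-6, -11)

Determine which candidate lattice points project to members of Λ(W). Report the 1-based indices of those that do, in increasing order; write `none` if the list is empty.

λ' = (2−√8)/2 ≈ -0.414214.
#1 (-5,-10): internal coord -5 + (-10)·λ' = -0.857864; -0.857864 ∈ [-1.3, 0.3) → IN Λ
#2 (7,17): internal coord 7 + (17)·λ' = -0.041631; -0.041631 ∈ [-1.3, 0.3) → IN Λ
#3 (-17,9): internal coord -17 + (9)·λ' = -20.727922; -20.727922 ∉ [-1.3, 0.3) → out
#4 (-15,2): internal coord -15 + (2)·λ' = -15.828427; -15.828427 ∉ [-1.3, 0.3) → out
#5 (-6,-16): internal coord -6 + (-16)·λ' = +0.627417; +0.627417 ∉ [-1.3, 0.3) → out
#6 (-8,-20): internal coord -8 + (-20)·λ' = +0.284271; +0.284271 ∈ [-1.3, 0.3) → IN Λ
#7 (-13,21): internal coord -13 + (21)·λ' = -21.698485; -21.698485 ∉ [-1.3, 0.3) → out
#8 (2,7): internal coord 2 + (7)·λ' = -0.899495; -0.899495 ∈ [-1.3, 0.3) → IN Λ
#9 (-6,-11): internal coord -6 + (-11)·λ' = -1.443651; -1.443651 ∉ [-1.3, 0.3) → out

1, 2, 6, 8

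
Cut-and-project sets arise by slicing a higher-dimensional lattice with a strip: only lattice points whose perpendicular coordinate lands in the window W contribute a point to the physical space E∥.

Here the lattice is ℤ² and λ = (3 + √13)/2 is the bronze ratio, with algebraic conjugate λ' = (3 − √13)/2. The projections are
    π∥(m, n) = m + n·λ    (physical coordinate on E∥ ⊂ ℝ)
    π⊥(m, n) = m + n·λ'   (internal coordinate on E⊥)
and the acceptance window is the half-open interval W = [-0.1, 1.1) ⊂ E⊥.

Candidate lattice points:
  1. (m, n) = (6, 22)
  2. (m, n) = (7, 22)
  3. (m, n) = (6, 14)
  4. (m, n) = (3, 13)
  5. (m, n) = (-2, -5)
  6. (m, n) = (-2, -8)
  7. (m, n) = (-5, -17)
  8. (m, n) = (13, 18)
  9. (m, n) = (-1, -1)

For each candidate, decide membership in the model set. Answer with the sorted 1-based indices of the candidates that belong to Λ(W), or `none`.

2, 6, 7

Numerically λ ≈ 3.302776 and λ' = −1/λ ≈ -0.302776.
#1 (6,22): internal coord 6 + (22)·λ' = -0.661064; -0.661064 ∉ [-0.1, 1.1) → out
#2 (7,22): internal coord 7 + (22)·λ' = +0.338936; +0.338936 ∈ [-0.1, 1.1) → IN Λ
#3 (6,14): internal coord 6 + (14)·λ' = +1.761141; +1.761141 ∉ [-0.1, 1.1) → out
#4 (3,13): internal coord 3 + (13)·λ' = -0.936083; -0.936083 ∉ [-0.1, 1.1) → out
#5 (-2,-5): internal coord -2 + (-5)·λ' = -0.486122; -0.486122 ∉ [-0.1, 1.1) → out
#6 (-2,-8): internal coord -2 + (-8)·λ' = +0.422205; +0.422205 ∈ [-0.1, 1.1) → IN Λ
#7 (-5,-17): internal coord -5 + (-17)·λ' = +0.147186; +0.147186 ∈ [-0.1, 1.1) → IN Λ
#8 (13,18): internal coord 13 + (18)·λ' = +7.550039; +7.550039 ∉ [-0.1, 1.1) → out
#9 (-1,-1): internal coord -1 + (-1)·λ' = -0.697224; -0.697224 ∉ [-0.1, 1.1) → out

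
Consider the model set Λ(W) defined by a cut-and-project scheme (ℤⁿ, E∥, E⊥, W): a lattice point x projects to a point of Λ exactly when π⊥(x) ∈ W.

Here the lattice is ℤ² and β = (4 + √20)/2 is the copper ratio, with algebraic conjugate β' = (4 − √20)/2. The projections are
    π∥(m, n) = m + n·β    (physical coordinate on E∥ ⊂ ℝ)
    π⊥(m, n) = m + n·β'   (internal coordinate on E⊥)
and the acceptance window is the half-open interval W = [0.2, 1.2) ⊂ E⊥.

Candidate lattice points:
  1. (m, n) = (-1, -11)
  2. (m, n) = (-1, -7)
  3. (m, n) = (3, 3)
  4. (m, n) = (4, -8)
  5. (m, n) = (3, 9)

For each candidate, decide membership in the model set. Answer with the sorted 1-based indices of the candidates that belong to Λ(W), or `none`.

2, 5

Compute β' = (4−√20)/2 = -0.2361, so π⊥(m,n) = m -0.2361·n.
candidate 1: (m,n)=(-1,-11) → π∥ = -1-11·β ≈ -47.5967, π⊥ = -1-11·β' ≈ 1.5967 ∉ [0.2, 1.2) ⇒ out
candidate 2: (m,n)=(-1,-7) → π∥ = -1-7·β ≈ -30.6525, π⊥ = -1-7·β' ≈ 0.6525 ∈ [0.2, 1.2) ⇒ IN Λ
candidate 3: (m,n)=(3,3) → π∥ = 3+3·β ≈ 15.7082, π⊥ = 3+3·β' ≈ 2.2918 ∉ [0.2, 1.2) ⇒ out
candidate 4: (m,n)=(4,-8) → π∥ = 4-8·β ≈ -29.8885, π⊥ = 4-8·β' ≈ 5.8885 ∉ [0.2, 1.2) ⇒ out
candidate 5: (m,n)=(3,9) → π∥ = 3+9·β ≈ 41.1246, π⊥ = 3+9·β' ≈ 0.8754 ∈ [0.2, 1.2) ⇒ IN Λ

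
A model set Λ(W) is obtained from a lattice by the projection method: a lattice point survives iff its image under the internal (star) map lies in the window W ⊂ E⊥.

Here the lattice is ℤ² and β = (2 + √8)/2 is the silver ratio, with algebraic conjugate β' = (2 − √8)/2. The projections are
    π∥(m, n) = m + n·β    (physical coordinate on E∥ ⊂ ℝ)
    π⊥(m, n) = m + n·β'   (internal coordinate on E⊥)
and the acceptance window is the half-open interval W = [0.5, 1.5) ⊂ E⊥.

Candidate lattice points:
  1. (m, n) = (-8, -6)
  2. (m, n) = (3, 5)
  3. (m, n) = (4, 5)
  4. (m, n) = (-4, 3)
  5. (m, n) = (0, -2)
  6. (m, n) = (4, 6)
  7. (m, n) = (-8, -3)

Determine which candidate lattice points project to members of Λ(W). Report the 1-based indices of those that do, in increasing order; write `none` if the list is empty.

Compute β' = (2−√8)/2 = -0.4142, so π⊥(m,n) = m -0.4142·n.
candidate 1: (m,n)=(-8,-6) → π∥ = -8-6·β ≈ -22.4853, π⊥ = -8-6·β' ≈ -5.5147 ∉ [0.5, 1.5) ⇒ out
candidate 2: (m,n)=(3,5) → π∥ = 3+5·β ≈ 15.0711, π⊥ = 3+5·β' ≈ 0.9289 ∈ [0.5, 1.5) ⇒ IN Λ
candidate 3: (m,n)=(4,5) → π∥ = 4+5·β ≈ 16.0711, π⊥ = 4+5·β' ≈ 1.9289 ∉ [0.5, 1.5) ⇒ out
candidate 4: (m,n)=(-4,3) → π∥ = -4+3·β ≈ 3.2426, π⊥ = -4+3·β' ≈ -5.2426 ∉ [0.5, 1.5) ⇒ out
candidate 5: (m,n)=(0,-2) → π∥ = 0-2·β ≈ -4.8284, π⊥ = 0-2·β' ≈ 0.8284 ∈ [0.5, 1.5) ⇒ IN Λ
candidate 6: (m,n)=(4,6) → π∥ = 4+6·β ≈ 18.4853, π⊥ = 4+6·β' ≈ 1.5147 ∉ [0.5, 1.5) ⇒ out
candidate 7: (m,n)=(-8,-3) → π∥ = -8-3·β ≈ -15.2426, π⊥ = -8-3·β' ≈ -6.7574 ∉ [0.5, 1.5) ⇒ out

2, 5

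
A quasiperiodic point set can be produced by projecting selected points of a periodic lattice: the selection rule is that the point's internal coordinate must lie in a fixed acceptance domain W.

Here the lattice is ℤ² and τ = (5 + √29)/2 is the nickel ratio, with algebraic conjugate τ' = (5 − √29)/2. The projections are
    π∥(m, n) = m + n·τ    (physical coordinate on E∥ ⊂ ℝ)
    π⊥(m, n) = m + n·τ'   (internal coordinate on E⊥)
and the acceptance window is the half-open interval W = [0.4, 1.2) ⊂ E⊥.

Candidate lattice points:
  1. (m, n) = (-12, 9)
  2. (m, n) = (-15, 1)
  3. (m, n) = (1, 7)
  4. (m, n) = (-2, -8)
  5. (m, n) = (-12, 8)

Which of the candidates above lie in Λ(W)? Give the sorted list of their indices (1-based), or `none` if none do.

none

τ' = (5−√29)/2 ≈ -0.19258.
#1 (-12,9): internal coord -12 + (9)·τ' = -13.73324; -13.73324 ∉ [0.4, 1.2) → out
#2 (-15,1): internal coord -15 + (1)·τ' = -15.19258; -15.19258 ∉ [0.4, 1.2) → out
#3 (1,7): internal coord 1 + (7)·τ' = -0.34808; -0.34808 ∉ [0.4, 1.2) → out
#4 (-2,-8): internal coord -2 + (-8)·τ' = -0.45934; -0.45934 ∉ [0.4, 1.2) → out
#5 (-12,8): internal coord -12 + (8)·τ' = -13.54066; -13.54066 ∉ [0.4, 1.2) → out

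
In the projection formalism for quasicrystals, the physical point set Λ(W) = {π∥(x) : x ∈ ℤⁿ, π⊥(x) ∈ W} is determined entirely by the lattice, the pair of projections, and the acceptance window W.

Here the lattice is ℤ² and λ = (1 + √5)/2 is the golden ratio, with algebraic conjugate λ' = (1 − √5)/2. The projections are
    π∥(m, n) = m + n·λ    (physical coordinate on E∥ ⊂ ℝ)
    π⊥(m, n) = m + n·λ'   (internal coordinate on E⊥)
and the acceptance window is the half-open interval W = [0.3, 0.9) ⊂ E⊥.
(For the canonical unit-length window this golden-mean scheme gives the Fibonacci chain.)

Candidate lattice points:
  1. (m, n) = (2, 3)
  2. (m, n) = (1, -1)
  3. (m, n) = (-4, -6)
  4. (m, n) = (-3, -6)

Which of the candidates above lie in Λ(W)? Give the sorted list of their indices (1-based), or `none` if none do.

Compute λ' = (1−√5)/2 = -0.618034, so π⊥(m,n) = m -0.618034·n.
#1 (2,3): internal coord 2 + (3)·λ' = +0.145898; +0.145898 ∉ [0.3, 0.9) → out
#2 (1,-1): internal coord 1 + (-1)·λ' = +1.618034; +1.618034 ∉ [0.3, 0.9) → out
#3 (-4,-6): internal coord -4 + (-6)·λ' = -0.291796; -0.291796 ∉ [0.3, 0.9) → out
#4 (-3,-6): internal coord -3 + (-6)·λ' = +0.708204; +0.708204 ∈ [0.3, 0.9) → IN Λ

4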